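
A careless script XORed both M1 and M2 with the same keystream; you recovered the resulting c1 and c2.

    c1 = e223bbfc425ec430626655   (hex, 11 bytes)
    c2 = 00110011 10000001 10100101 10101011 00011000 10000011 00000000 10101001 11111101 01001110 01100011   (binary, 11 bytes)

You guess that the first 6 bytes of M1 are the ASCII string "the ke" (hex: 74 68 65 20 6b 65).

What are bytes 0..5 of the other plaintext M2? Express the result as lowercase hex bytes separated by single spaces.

a5 ca 7b 77 31 b8

First, c1 ⊕ c2 = (M1 ⊕ K) ⊕ (M2 ⊕ K) = M1 ⊕ M2, so the key drops out. Then M2 = (M1 ⊕ M2) ⊕ M1 over the first 6 bytes.
byte 0: (e2 ⊕ 33) ⊕ 74 = d1 ⊕ 74 = a5
byte 1: (23 ⊕ 81) ⊕ 68 = a2 ⊕ 68 = ca
byte 2: (bb ⊕ a5) ⊕ 65 = 1e ⊕ 65 = 7b
byte 3: (fc ⊕ ab) ⊕ 20 = 57 ⊕ 20 = 77
byte 4: (42 ⊕ 18) ⊕ 6b = 5a ⊕ 6b = 31
byte 5: (5e ⊕ 83) ⊕ 65 = dd ⊕ 65 = b8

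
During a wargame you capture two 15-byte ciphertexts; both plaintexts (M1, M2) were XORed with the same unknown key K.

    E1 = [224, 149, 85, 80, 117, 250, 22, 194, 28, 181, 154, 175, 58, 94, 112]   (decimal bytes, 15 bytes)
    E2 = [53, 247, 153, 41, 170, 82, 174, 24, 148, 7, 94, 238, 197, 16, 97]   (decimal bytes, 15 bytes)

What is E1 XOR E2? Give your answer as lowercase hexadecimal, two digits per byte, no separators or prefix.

d562cc79dfa8b8da88b2c441ff4e11

E1 ⊕ E2 = (M1 ⊕ K) ⊕ (M2 ⊕ K) = M1 ⊕ M2 — the shared key cancels under XOR.
e0 xor 35 = d5
95 xor f7 = 62
55 xor 99 = cc
50 xor 29 = 79
75 xor aa = df
fa xor 52 = a8
16 xor ae = b8
c2 xor 18 = da
1c xor 94 = 88
b5 xor 07 = b2
9a xor 5e = c4
af xor ee = 41
3a xor c5 = ff
5e xor 10 = 4e
70 xor 61 = 11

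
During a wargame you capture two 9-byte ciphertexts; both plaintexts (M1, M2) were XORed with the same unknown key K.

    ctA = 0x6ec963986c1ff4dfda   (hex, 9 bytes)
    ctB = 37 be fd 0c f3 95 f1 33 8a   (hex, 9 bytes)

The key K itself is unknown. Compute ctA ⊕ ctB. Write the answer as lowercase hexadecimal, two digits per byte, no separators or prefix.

ctA ⊕ ctB = (M1 ⊕ K) ⊕ (M2 ⊕ K) = M1 ⊕ M2 — the shared key cancels under XOR.
6e xor 37 = 59
c9 xor be = 77
63 xor fd = 9e
98 xor 0c = 94
6c xor f3 = 9f
1f xor 95 = 8a
f4 xor f1 = 05
df xor 33 = ec
da xor 8a = 50

59779e949f8a05ec50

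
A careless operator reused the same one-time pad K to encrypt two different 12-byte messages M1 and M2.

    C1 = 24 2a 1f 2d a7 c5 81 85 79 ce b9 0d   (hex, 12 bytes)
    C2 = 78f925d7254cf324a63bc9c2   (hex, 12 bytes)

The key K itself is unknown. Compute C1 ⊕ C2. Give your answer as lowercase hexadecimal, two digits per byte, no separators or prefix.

5cd33afa828972a1dff570cf

C1 ⊕ C2 = (M1 ⊕ K) ⊕ (M2 ⊕ K) = M1 ⊕ M2 — the shared key cancels under XOR.
24 XOR 78 = 5c
2a XOR f9 = d3
1f XOR 25 = 3a
2d XOR d7 = fa
a7 XOR 25 = 82
c5 XOR 4c = 89
81 XOR f3 = 72
85 XOR 24 = a1
79 XOR a6 = df
ce XOR 3b = f5
b9 XOR c9 = 70
0d XOR c2 = cf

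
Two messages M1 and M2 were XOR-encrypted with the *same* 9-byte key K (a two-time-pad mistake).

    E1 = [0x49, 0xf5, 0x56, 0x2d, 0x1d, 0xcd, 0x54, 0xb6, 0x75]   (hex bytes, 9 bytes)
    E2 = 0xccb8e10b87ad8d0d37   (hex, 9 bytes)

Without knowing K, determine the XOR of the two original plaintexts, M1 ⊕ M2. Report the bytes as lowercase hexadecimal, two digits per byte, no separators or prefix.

854db7269a60d9bb42

E1 ⊕ E2 = (M1 ⊕ K) ⊕ (M2 ⊕ K) = M1 ⊕ M2 — the shared key cancels under XOR.
byte 0: 49 xor cc = 85
byte 1: f5 xor b8 = 4d
byte 2: 56 xor e1 = b7
byte 3: 2d xor 0b = 26
byte 4: 1d xor 87 = 9a
byte 5: cd xor ad = 60
byte 6: 54 xor 8d = d9
byte 7: b6 xor 0d = bb
byte 8: 75 xor 37 = 42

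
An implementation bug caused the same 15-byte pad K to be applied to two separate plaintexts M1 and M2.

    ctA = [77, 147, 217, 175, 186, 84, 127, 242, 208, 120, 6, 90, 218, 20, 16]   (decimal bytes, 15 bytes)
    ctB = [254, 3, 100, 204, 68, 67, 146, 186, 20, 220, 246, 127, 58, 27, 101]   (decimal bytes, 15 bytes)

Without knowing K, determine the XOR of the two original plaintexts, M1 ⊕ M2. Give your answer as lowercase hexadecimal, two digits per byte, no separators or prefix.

b390bd63fe17ed48c4a4f025e00f75

ctA ⊕ ctB = (M1 ⊕ K) ⊕ (M2 ⊕ K) = M1 ⊕ M2 — the shared key cancels under XOR.
byte 0: 4d ^ fe = b3
byte 1: 93 ^ 03 = 90
byte 2: d9 ^ 64 = bd
byte 3: af ^ cc = 63
byte 4: ba ^ 44 = fe
byte 5: 54 ^ 43 = 17
byte 6: 7f ^ 92 = ed
byte 7: f2 ^ ba = 48
byte 8: d0 ^ 14 = c4
byte 9: 78 ^ dc = a4
byte 10: 06 ^ f6 = f0
byte 11: 5a ^ 7f = 25
byte 12: da ^ 3a = e0
byte 13: 14 ^ 1b = 0f
byte 14: 10 ^ 65 = 75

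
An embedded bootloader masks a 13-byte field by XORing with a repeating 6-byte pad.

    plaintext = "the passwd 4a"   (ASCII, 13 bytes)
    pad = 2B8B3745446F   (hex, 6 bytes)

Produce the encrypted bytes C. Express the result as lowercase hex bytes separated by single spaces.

5f e3 52 65 34 0e 58 f8 40 21 64 5b 4a

The 6-byte key repeats, so the effective keystream is 2b 8b 37 45 44 6f 2b 8b 37 45 44 6f 2b.
byte 0: 74 XOR 2b = 5f
byte 1: 68 XOR 8b = e3
byte 2: 65 XOR 37 = 52
byte 3: 20 XOR 45 = 65
byte 4: 70 XOR 44 = 34
byte 5: 61 XOR 6f = 0e
byte 6: 73 XOR 2b = 58
byte 7: 73 XOR 8b = f8
byte 8: 77 XOR 37 = 40
byte 9: 64 XOR 45 = 21
byte 10: 20 XOR 44 = 64
byte 11: 34 XOR 6f = 5b
byte 12: 61 XOR 2b = 4a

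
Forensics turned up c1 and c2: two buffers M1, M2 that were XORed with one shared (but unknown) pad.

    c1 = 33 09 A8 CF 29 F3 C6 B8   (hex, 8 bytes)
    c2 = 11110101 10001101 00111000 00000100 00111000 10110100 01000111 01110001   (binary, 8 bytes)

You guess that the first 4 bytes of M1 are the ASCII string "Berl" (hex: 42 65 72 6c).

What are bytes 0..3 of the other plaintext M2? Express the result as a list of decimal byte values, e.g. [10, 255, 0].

[132, 225, 226, 167]

First, c1 ⊕ c2 = (M1 ⊕ K) ⊕ (M2 ⊕ K) = M1 ⊕ M2, so the key drops out. Then M2 = (M1 ⊕ M2) ⊕ M1 over the first 4 bytes.
byte 0: (33 xor f5) xor 42 = c6 xor 42 = 84
byte 1: (09 xor 8d) xor 65 = 84 xor 65 = e1
byte 2: (a8 xor 38) xor 72 = 90 xor 72 = e2
byte 3: (cf xor 04) xor 6c = cb xor 6c = a7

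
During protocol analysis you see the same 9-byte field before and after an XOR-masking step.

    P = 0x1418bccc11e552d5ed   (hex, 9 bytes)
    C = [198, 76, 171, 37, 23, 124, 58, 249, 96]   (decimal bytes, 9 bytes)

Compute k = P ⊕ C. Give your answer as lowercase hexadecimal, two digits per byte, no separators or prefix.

d25417e90699682c8d

Since C = P ⊕ k, XORing both sides with P gives k = P ⊕ C.
byte 0: 14 ^ c6 = d2
byte 1: 18 ^ 4c = 54
byte 2: bc ^ ab = 17
byte 3: cc ^ 25 = e9
byte 4: 11 ^ 17 = 06
byte 5: e5 ^ 7c = 99
byte 6: 52 ^ 3a = 68
byte 7: d5 ^ f9 = 2c
byte 8: ed ^ 60 = 8d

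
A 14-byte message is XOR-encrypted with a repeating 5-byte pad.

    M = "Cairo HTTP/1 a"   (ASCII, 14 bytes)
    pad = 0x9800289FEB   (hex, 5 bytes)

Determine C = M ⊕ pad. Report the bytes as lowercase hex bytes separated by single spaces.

The 5-byte key repeats, so the effective keystream is 98 00 28 9f eb 98 00 28 9f eb 98 00 28 9f.
byte 0: 43 ^ 98 = db
byte 1: 61 ^ 00 = 61
byte 2: 69 ^ 28 = 41
byte 3: 72 ^ 9f = ed
byte 4: 6f ^ eb = 84
byte 5: 20 ^ 98 = b8
byte 6: 48 ^ 00 = 48
byte 7: 54 ^ 28 = 7c
byte 8: 54 ^ 9f = cb
byte 9: 50 ^ eb = bb
byte 10: 2f ^ 98 = b7
byte 11: 31 ^ 00 = 31
byte 12: 20 ^ 28 = 08
byte 13: 61 ^ 9f = fe

db 61 41 ed 84 b8 48 7c cb bb b7 31 08 fe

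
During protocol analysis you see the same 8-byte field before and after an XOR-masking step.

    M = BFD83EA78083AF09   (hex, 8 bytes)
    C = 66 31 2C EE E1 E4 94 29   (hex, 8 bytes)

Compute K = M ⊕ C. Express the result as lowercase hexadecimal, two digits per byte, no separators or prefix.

d9e9124961673b20

Since C = M ⊕ K, XORing both sides with M gives K = M ⊕ C.
bf xor 66 = d9
d8 xor 31 = e9
3e xor 2c = 12
a7 xor ee = 49
80 xor e1 = 61
83 xor e4 = 67
af xor 94 = 3b
09 xor 29 = 20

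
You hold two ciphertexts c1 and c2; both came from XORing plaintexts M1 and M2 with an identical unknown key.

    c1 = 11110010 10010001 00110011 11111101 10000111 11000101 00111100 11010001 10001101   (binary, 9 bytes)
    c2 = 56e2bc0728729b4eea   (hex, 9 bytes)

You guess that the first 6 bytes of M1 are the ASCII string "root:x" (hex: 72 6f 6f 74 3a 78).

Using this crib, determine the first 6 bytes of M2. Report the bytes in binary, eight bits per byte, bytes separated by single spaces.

11010110 00011100 11100000 10001110 10010101 11001111

First, c1 ⊕ c2 = (M1 ⊕ K) ⊕ (M2 ⊕ K) = M1 ⊕ M2, so the key drops out. Then M2 = (M1 ⊕ M2) ⊕ M1 over the first 6 bytes.
byte 0: (f2 XOR 56) XOR 72 = a4 XOR 72 = d6
byte 1: (91 XOR e2) XOR 6f = 73 XOR 6f = 1c
byte 2: (33 XOR bc) XOR 6f = 8f XOR 6f = e0
byte 3: (fd XOR 07) XOR 74 = fa XOR 74 = 8e
byte 4: (87 XOR 28) XOR 3a = af XOR 3a = 95
byte 5: (c5 XOR 72) XOR 78 = b7 XOR 78 = cf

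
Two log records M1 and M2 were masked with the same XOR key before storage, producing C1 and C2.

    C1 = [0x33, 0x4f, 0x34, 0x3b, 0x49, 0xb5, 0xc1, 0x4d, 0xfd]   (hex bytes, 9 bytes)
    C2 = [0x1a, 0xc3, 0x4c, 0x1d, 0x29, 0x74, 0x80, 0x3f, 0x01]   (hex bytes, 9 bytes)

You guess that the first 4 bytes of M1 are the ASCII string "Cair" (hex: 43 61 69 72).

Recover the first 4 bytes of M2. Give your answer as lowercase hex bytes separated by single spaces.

First, C1 ⊕ C2 = (M1 ⊕ K) ⊕ (M2 ⊕ K) = M1 ⊕ M2, so the key drops out. Then M2 = (M1 ⊕ M2) ⊕ M1 over the first 4 bytes.
byte 0: (33 XOR 1a) XOR 43 = 29 XOR 43 = 6a
byte 1: (4f XOR c3) XOR 61 = 8c XOR 61 = ed
byte 2: (34 XOR 4c) XOR 69 = 78 XOR 69 = 11
byte 3: (3b XOR 1d) XOR 72 = 26 XOR 72 = 54

6a ed 11 54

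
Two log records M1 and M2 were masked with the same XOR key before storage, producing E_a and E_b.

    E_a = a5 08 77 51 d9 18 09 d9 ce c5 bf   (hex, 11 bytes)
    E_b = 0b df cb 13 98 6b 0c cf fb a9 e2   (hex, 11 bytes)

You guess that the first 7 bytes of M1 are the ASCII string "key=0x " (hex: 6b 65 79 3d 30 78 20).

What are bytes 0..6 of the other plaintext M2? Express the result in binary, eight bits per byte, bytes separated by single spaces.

First, E_a ⊕ E_b = (M1 ⊕ K) ⊕ (M2 ⊕ K) = M1 ⊕ M2, so the key drops out. Then M2 = (M1 ⊕ M2) ⊕ M1 over the first 7 bytes.
byte 0: (a5 XOR 0b) XOR 6b = ae XOR 6b = c5
byte 1: (08 XOR df) XOR 65 = d7 XOR 65 = b2
byte 2: (77 XOR cb) XOR 79 = bc XOR 79 = c5
byte 3: (51 XOR 13) XOR 3d = 42 XOR 3d = 7f
byte 4: (d9 XOR 98) XOR 30 = 41 XOR 30 = 71
byte 5: (18 XOR 6b) XOR 78 = 73 XOR 78 = 0b
byte 6: (09 XOR 0c) XOR 20 = 05 XOR 20 = 25

11000101 10110010 11000101 01111111 01110001 00001011 00100101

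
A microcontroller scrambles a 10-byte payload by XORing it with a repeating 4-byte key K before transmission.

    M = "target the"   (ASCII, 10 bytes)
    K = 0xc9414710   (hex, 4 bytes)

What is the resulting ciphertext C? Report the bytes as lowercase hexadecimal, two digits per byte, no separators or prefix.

The 4-byte key repeats, so the effective keystream is c9 41 47 10 c9 41 47 10 c9 41.
byte 0: 116 XOR 201 = 189
byte 1:  97 XOR  65 =  32
byte 2: 114 XOR  71 =  53
byte 3: 103 XOR  16 = 119
byte 4: 101 XOR 201 = 172
byte 5: 116 XOR  65 =  53
byte 6:  32 XOR  71 = 103
byte 7: 116 XOR  16 = 100
byte 8: 104 XOR 201 = 161
byte 9: 101 XOR  65 =  36

bd203577ac356764a124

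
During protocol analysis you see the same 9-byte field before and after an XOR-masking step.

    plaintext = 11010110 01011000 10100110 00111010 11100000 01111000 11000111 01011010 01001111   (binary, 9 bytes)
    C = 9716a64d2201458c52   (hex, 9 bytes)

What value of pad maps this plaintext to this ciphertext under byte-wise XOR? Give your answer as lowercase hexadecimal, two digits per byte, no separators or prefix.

414e0077c27982d61d

Since C = plaintext ⊕ pad, XORing both sides with plaintext gives pad = plaintext ⊕ C.
d6 xor 97 = 41
58 xor 16 = 4e
a6 xor a6 = 00
3a xor 4d = 77
e0 xor 22 = c2
78 xor 01 = 79
c7 xor 45 = 82
5a xor 8c = d6
4f xor 52 = 1d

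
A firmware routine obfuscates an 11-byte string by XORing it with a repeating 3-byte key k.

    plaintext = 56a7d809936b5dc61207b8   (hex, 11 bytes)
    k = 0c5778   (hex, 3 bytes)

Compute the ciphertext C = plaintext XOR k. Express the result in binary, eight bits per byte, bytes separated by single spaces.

01011010 11110000 10100000 00000101 11000100 00010011 01010001 10010001 01101010 00001011 11101111

The 3-byte key repeats, so the effective keystream is 0c 57 78 0c 57 78 0c 57 78 0c 57.
byte 0: 01010110 ⊕ 00001100 = 01011010
byte 1: 10100111 ⊕ 01010111 = 11110000
byte 2: 11011000 ⊕ 01111000 = 10100000
byte 3: 00001001 ⊕ 00001100 = 00000101
byte 4: 10010011 ⊕ 01010111 = 11000100
byte 5: 01101011 ⊕ 01111000 = 00010011
byte 6: 01011101 ⊕ 00001100 = 01010001
byte 7: 11000110 ⊕ 01010111 = 10010001
byte 8: 00010010 ⊕ 01111000 = 01101010
byte 9: 00000111 ⊕ 00001100 = 00001011
byte 10: 10111000 ⊕ 01010111 = 11101111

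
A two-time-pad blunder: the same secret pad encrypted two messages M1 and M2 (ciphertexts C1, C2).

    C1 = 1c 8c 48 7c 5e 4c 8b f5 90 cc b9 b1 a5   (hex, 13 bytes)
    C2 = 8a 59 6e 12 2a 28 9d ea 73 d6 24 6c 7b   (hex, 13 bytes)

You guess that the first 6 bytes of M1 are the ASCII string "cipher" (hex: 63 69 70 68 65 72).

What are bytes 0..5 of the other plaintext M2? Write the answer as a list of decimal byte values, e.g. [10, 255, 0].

[245, 188, 86, 6, 17, 22]

First, C1 ⊕ C2 = (M1 ⊕ K) ⊕ (M2 ⊕ K) = M1 ⊕ M2, so the key drops out. Then M2 = (M1 ⊕ M2) ⊕ M1 over the first 6 bytes.
byte 0: (1c XOR 8a) XOR 63 = 96 XOR 63 = f5
byte 1: (8c XOR 59) XOR 69 = d5 XOR 69 = bc
byte 2: (48 XOR 6e) XOR 70 = 26 XOR 70 = 56
byte 3: (7c XOR 12) XOR 68 = 6e XOR 68 = 06
byte 4: (5e XOR 2a) XOR 65 = 74 XOR 65 = 11
byte 5: (4c XOR 28) XOR 72 = 64 XOR 72 = 16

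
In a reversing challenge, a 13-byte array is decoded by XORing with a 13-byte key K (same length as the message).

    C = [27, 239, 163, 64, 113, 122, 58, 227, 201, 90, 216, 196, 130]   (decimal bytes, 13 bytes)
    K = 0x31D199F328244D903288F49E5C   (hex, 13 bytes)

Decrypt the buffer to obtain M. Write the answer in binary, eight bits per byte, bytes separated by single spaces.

byte 0: 1b xor 31 = 2a
byte 1: ef xor d1 = 3e
byte 2: a3 xor 99 = 3a
byte 3: 40 xor f3 = b3
byte 4: 71 xor 28 = 59
byte 5: 7a xor 24 = 5e
byte 6: 3a xor 4d = 77
byte 7: e3 xor 90 = 73
byte 8: c9 xor 32 = fb
byte 9: 5a xor 88 = d2
byte 10: d8 xor f4 = 2c
byte 11: c4 xor 9e = 5a
byte 12: 82 xor 5c = de

00101010 00111110 00111010 10110011 01011001 01011110 01110111 01110011 11111011 11010010 00101100 01011010 11011110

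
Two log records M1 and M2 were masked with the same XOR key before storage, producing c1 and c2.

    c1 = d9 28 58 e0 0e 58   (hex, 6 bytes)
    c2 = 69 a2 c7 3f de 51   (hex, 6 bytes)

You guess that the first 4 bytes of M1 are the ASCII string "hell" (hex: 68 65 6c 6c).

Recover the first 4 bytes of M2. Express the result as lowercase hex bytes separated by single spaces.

d8 ef f3 b3

First, c1 ⊕ c2 = (M1 ⊕ K) ⊕ (M2 ⊕ K) = M1 ⊕ M2, so the key drops out. Then M2 = (M1 ⊕ M2) ⊕ M1 over the first 4 bytes.
byte 0: (d9 ^ 69) ^ 68 = b0 ^ 68 = d8
byte 1: (28 ^ a2) ^ 65 = 8a ^ 65 = ef
byte 2: (58 ^ c7) ^ 6c = 9f ^ 6c = f3
byte 3: (e0 ^ 3f) ^ 6c = df ^ 6c = b3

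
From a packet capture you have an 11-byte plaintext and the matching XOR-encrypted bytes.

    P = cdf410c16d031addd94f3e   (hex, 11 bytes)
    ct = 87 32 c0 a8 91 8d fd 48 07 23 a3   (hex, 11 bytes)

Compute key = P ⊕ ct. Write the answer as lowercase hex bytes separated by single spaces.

Since ct = P ⊕ key, XORing both sides with P gives key = P ⊕ ct.
cd XOR 87 = 4a
f4 XOR 32 = c6
10 XOR c0 = d0
c1 XOR a8 = 69
6d XOR 91 = fc
03 XOR 8d = 8e
1a XOR fd = e7
dd XOR 48 = 95
d9 XOR 07 = de
4f XOR 23 = 6c
3e XOR a3 = 9d

4a c6 d0 69 fc 8e e7 95 de 6c 9d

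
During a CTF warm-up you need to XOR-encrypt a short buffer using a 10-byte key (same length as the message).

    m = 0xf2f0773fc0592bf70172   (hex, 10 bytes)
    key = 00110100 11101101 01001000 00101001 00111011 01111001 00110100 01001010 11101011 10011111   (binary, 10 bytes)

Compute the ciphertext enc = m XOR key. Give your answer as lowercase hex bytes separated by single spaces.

f2 XOR 34 = c6
f0 XOR ed = 1d
77 XOR 48 = 3f
3f XOR 29 = 16
c0 XOR 3b = fb
59 XOR 79 = 20
2b XOR 34 = 1f
f7 XOR 4a = bd
01 XOR eb = ea
72 XOR 9f = ed

c6 1d 3f 16 fb 20 1f bd ea ed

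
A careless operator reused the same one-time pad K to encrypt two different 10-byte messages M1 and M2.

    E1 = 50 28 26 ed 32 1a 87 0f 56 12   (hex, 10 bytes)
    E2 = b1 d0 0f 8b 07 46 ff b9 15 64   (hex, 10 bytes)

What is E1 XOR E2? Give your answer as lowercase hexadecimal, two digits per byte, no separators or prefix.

E1 ⊕ E2 = (M1 ⊕ K) ⊕ (M2 ⊕ K) = M1 ⊕ M2 — the shared key cancels under XOR.
01010000 ⊕ 10110001 = 11100001
00101000 ⊕ 11010000 = 11111000
00100110 ⊕ 00001111 = 00101001
11101101 ⊕ 10001011 = 01100110
00110010 ⊕ 00000111 = 00110101
00011010 ⊕ 01000110 = 01011100
10000111 ⊕ 11111111 = 01111000
00001111 ⊕ 10111001 = 10110110
01010110 ⊕ 00010101 = 01000011
00010010 ⊕ 01100100 = 01110110

e1f82966355c78b64376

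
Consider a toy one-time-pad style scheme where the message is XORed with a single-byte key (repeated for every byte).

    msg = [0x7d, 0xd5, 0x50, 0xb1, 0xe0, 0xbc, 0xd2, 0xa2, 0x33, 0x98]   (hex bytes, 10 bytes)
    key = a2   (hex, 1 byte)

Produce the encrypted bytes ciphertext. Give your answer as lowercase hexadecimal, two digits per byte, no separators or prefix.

The 1-byte key repeats, so the effective keystream is a2 a2 a2 a2 a2 a2 a2 a2 a2 a2.
byte 0: 01111101 ^ 10100010 = 11011111
byte 1: 11010101 ^ 10100010 = 01110111
byte 2: 01010000 ^ 10100010 = 11110010
byte 3: 10110001 ^ 10100010 = 00010011
byte 4: 11100000 ^ 10100010 = 01000010
byte 5: 10111100 ^ 10100010 = 00011110
byte 6: 11010010 ^ 10100010 = 01110000
byte 7: 10100010 ^ 10100010 = 00000000
byte 8: 00110011 ^ 10100010 = 10010001
byte 9: 10011000 ^ 10100010 = 00111010

df77f213421e7000913a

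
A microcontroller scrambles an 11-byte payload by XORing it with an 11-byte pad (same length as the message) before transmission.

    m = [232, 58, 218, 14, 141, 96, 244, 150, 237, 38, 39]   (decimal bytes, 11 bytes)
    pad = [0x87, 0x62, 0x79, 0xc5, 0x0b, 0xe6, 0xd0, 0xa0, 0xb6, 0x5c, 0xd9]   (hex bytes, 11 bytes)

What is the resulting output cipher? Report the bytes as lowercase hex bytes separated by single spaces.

byte 0: e8 XOR 87 = 6f
byte 1: 3a XOR 62 = 58
byte 2: da XOR 79 = a3
byte 3: 0e XOR c5 = cb
byte 4: 8d XOR 0b = 86
byte 5: 60 XOR e6 = 86
byte 6: f4 XOR d0 = 24
byte 7: 96 XOR a0 = 36
byte 8: ed XOR b6 = 5b
byte 9: 26 XOR 5c = 7a
byte 10: 27 XOR d9 = fe

6f 58 a3 cb 86 86 24 36 5b 7a fe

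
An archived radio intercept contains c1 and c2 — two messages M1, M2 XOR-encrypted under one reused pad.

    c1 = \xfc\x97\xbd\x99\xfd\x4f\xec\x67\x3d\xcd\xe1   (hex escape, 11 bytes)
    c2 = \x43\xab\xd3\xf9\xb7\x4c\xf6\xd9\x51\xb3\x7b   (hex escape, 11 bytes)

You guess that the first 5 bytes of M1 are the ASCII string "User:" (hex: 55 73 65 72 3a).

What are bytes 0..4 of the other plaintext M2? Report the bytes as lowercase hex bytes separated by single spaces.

First, c1 ⊕ c2 = (M1 ⊕ K) ⊕ (M2 ⊕ K) = M1 ⊕ M2, so the key drops out. Then M2 = (M1 ⊕ M2) ⊕ M1 over the first 5 bytes.
byte 0: (fc xor 43) xor 55 = bf xor 55 = ea
byte 1: (97 xor ab) xor 73 = 3c xor 73 = 4f
byte 2: (bd xor d3) xor 65 = 6e xor 65 = 0b
byte 3: (99 xor f9) xor 72 = 60 xor 72 = 12
byte 4: (fd xor b7) xor 3a = 4a xor 3a = 70

ea 4f 0b 12 70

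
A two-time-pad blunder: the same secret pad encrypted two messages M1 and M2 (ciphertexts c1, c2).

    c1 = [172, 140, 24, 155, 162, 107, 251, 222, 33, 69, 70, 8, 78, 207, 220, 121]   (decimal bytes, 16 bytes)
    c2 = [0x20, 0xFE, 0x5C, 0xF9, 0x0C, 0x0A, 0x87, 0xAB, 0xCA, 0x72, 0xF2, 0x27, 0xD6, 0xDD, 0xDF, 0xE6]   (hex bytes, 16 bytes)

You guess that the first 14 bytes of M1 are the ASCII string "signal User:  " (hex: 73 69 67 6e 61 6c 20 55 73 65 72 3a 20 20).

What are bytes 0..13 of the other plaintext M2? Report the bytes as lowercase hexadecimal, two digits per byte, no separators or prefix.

ff1b230ccf0d5c209852c615b832

First, c1 ⊕ c2 = (M1 ⊕ K) ⊕ (M2 ⊕ K) = M1 ⊕ M2, so the key drops out. Then M2 = (M1 ⊕ M2) ⊕ M1 over the first 14 bytes.
byte 0: (ac XOR 20) XOR 73 = 8c XOR 73 = ff
byte 1: (8c XOR fe) XOR 69 = 72 XOR 69 = 1b
byte 2: (18 XOR 5c) XOR 67 = 44 XOR 67 = 23
byte 3: (9b XOR f9) XOR 6e = 62 XOR 6e = 0c
byte 4: (a2 XOR 0c) XOR 61 = ae XOR 61 = cf
byte 5: (6b XOR 0a) XOR 6c = 61 XOR 6c = 0d
byte 6: (fb XOR 87) XOR 20 = 7c XOR 20 = 5c
byte 7: (de XOR ab) XOR 55 = 75 XOR 55 = 20
byte 8: (21 XOR ca) XOR 73 = eb XOR 73 = 98
byte 9: (45 XOR 72) XOR 65 = 37 XOR 65 = 52
byte 10: (46 XOR f2) XOR 72 = b4 XOR 72 = c6
byte 11: (08 XOR 27) XOR 3a = 2f XOR 3a = 15
byte 12: (4e XOR d6) XOR 20 = 98 XOR 20 = b8
byte 13: (cf XOR dd) XOR 20 = 12 XOR 20 = 32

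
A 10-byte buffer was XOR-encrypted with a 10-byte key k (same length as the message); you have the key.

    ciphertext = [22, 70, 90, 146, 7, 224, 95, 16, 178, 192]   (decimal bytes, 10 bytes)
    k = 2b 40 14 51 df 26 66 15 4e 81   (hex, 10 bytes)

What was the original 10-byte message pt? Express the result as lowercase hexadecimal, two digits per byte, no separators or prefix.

XOR is its own inverse, so applying the key byte-wise gives the result directly.
16 XOR 2b = 3d
46 XOR 40 = 06
5a XOR 14 = 4e
92 XOR 51 = c3
07 XOR df = d8
e0 XOR 26 = c6
5f XOR 66 = 39
10 XOR 15 = 05
b2 XOR 4e = fc
c0 XOR 81 = 41

3d064ec3d8c63905fc41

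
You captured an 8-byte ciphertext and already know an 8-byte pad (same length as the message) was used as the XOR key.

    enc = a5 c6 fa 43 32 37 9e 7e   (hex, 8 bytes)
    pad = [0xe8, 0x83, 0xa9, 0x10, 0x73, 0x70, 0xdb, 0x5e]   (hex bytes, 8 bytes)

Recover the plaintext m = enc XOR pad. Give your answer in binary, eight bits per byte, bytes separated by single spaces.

a5 ⊕ e8 = 4d
c6 ⊕ 83 = 45
fa ⊕ a9 = 53
43 ⊕ 10 = 53
32 ⊕ 73 = 41
37 ⊕ 70 = 47
9e ⊕ db = 45
7e ⊕ 5e = 20

01001101 01000101 01010011 01010011 01000001 01000111 01000101 00100000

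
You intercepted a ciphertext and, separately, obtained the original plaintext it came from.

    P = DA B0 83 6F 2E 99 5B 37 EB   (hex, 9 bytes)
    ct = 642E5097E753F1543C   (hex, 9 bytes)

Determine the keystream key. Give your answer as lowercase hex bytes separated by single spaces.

be 9e d3 f8 c9 ca aa 63 d7

Since ct = P ⊕ key, XORing both sides with P gives key = P ⊕ ct.
11011010 xor 01100100 = 10111110
10110000 xor 00101110 = 10011110
10000011 xor 01010000 = 11010011
01101111 xor 10010111 = 11111000
00101110 xor 11100111 = 11001001
10011001 xor 01010011 = 11001010
01011011 xor 11110001 = 10101010
00110111 xor 01010100 = 01100011
11101011 xor 00111100 = 11010111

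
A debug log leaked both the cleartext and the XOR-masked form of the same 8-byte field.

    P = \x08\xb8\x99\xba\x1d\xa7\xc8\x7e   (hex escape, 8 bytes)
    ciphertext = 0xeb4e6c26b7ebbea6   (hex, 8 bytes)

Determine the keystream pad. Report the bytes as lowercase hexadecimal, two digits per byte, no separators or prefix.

e3f6f59caa4c76d8

Since ciphertext = P ⊕ pad, XORing both sides with P gives pad = P ⊕ ciphertext.
byte 0: 08 ⊕ eb = e3
byte 1: b8 ⊕ 4e = f6
byte 2: 99 ⊕ 6c = f5
byte 3: ba ⊕ 26 = 9c
byte 4: 1d ⊕ b7 = aa
byte 5: a7 ⊕ eb = 4c
byte 6: c8 ⊕ be = 76
byte 7: 7e ⊕ a6 = d8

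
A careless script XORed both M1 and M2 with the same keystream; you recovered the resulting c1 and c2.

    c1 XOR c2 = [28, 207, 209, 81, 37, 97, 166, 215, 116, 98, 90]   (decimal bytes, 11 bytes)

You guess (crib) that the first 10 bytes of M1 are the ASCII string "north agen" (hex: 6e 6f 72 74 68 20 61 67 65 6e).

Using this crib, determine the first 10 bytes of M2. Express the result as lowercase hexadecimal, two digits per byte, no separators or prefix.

72a0a3254d41c7b0110c

Since c1 ⊕ c2 = M1 ⊕ M2, XORing with the guessed M1 bytes yields the corresponding M2 bytes: M2 = (c1 ⊕ c2) ⊕ M1.
byte 0: 1c xor 6e = 72
byte 1: cf xor 6f = a0
byte 2: d1 xor 72 = a3
byte 3: 51 xor 74 = 25
byte 4: 25 xor 68 = 4d
byte 5: 61 xor 20 = 41
byte 6: a6 xor 61 = c7
byte 7: d7 xor 67 = b0
byte 8: 74 xor 65 = 11
byte 9: 62 xor 6e = 0c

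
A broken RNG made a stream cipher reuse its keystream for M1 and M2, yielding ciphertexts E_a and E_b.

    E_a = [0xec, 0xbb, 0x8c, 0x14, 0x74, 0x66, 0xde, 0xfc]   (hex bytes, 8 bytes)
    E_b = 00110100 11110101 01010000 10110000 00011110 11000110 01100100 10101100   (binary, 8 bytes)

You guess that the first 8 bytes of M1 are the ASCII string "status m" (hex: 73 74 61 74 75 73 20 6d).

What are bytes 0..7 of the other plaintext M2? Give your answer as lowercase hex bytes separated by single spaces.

First, E_a ⊕ E_b = (M1 ⊕ K) ⊕ (M2 ⊕ K) = M1 ⊕ M2, so the key drops out. Then M2 = (M1 ⊕ M2) ⊕ M1 over the first 8 bytes.
byte 0: (ec ^ 34) ^ 73 = d8 ^ 73 = ab
byte 1: (bb ^ f5) ^ 74 = 4e ^ 74 = 3a
byte 2: (8c ^ 50) ^ 61 = dc ^ 61 = bd
byte 3: (14 ^ b0) ^ 74 = a4 ^ 74 = d0
byte 4: (74 ^ 1e) ^ 75 = 6a ^ 75 = 1f
byte 5: (66 ^ c6) ^ 73 = a0 ^ 73 = d3
byte 6: (de ^ 64) ^ 20 = ba ^ 20 = 9a
byte 7: (fc ^ ac) ^ 6d = 50 ^ 6d = 3d

ab 3a bd d0 1f d3 9a 3d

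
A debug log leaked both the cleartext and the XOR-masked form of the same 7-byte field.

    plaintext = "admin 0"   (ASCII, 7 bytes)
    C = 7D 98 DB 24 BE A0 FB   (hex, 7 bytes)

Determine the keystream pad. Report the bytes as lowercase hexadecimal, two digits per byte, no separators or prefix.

Since C = plaintext ⊕ pad, XORing both sides with plaintext gives pad = plaintext ⊕ C.
 97 ⊕ 125 =  28
100 ⊕ 152 = 252
109 ⊕ 219 = 182
105 ⊕  36 =  77
110 ⊕ 190 = 208
 32 ⊕ 160 = 128
 48 ⊕ 251 = 203

1cfcb64dd080cb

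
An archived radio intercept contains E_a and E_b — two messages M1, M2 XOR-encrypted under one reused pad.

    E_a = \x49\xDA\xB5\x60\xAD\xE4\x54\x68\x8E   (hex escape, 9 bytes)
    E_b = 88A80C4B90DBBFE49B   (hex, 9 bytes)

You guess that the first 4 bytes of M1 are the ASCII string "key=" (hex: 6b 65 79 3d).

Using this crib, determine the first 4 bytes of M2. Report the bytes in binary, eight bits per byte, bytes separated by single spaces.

10101010 00010111 11000000 00010110

First, E_a ⊕ E_b = (M1 ⊕ K) ⊕ (M2 ⊕ K) = M1 ⊕ M2, so the key drops out. Then M2 = (M1 ⊕ M2) ⊕ M1 over the first 4 bytes.
byte 0: (49 xor 88) xor 6b = c1 xor 6b = aa
byte 1: (da xor a8) xor 65 = 72 xor 65 = 17
byte 2: (b5 xor 0c) xor 79 = b9 xor 79 = c0
byte 3: (60 xor 4b) xor 3d = 2b xor 3d = 16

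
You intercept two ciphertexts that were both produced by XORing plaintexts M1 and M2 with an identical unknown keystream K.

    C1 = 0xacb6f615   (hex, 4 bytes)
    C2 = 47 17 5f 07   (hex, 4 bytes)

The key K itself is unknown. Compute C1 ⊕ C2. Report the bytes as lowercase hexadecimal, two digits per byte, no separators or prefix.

eba1a912

C1 ⊕ C2 = (M1 ⊕ K) ⊕ (M2 ⊕ K) = M1 ⊕ M2 — the shared key cancels under XOR.
ac XOR 47 = eb
b6 XOR 17 = a1
f6 XOR 5f = a9
15 XOR 07 = 12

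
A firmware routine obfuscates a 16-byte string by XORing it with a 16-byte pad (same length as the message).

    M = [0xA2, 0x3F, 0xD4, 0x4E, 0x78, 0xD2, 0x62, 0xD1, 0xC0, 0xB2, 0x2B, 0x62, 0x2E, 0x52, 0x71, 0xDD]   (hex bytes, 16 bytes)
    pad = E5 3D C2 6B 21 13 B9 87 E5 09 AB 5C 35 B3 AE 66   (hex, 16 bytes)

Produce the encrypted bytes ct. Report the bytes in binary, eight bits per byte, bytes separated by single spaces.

XOR is its own inverse, so applying the key byte-wise gives the result directly.
a2 xor e5 = 47
3f xor 3d = 02
d4 xor c2 = 16
4e xor 6b = 25
78 xor 21 = 59
d2 xor 13 = c1
62 xor b9 = db
d1 xor 87 = 56
c0 xor e5 = 25
b2 xor 09 = bb
2b xor ab = 80
62 xor 5c = 3e
2e xor 35 = 1b
52 xor b3 = e1
71 xor ae = df
dd xor 66 = bb

01000111 00000010 00010110 00100101 01011001 11000001 11011011 01010110 00100101 10111011 10000000 00111110 00011011 11100001 11011111 10111011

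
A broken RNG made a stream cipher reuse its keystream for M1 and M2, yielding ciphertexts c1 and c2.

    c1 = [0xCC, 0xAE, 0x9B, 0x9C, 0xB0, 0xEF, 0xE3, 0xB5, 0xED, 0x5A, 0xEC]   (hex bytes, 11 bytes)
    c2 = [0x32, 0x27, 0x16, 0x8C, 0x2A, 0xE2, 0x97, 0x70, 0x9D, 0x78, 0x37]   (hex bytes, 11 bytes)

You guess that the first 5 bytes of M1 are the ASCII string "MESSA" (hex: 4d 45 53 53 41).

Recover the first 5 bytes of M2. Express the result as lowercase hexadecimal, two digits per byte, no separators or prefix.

b3ccde43db

First, c1 ⊕ c2 = (M1 ⊕ K) ⊕ (M2 ⊕ K) = M1 ⊕ M2, so the key drops out. Then M2 = (M1 ⊕ M2) ⊕ M1 over the first 5 bytes.
byte 0: (cc xor 32) xor 4d = fe xor 4d = b3
byte 1: (ae xor 27) xor 45 = 89 xor 45 = cc
byte 2: (9b xor 16) xor 53 = 8d xor 53 = de
byte 3: (9c xor 8c) xor 53 = 10 xor 53 = 43
byte 4: (b0 xor 2a) xor 41 = 9a xor 41 = db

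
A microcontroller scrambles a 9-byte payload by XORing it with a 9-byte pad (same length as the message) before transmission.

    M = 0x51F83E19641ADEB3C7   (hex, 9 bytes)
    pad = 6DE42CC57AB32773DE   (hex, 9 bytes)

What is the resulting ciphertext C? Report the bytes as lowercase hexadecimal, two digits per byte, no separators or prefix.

XOR is its own inverse, so applying the key byte-wise gives the result directly.
01010001 ^ 01101101 = 00111100
11111000 ^ 11100100 = 00011100
00111110 ^ 00101100 = 00010010
00011001 ^ 11000101 = 11011100
01100100 ^ 01111010 = 00011110
00011010 ^ 10110011 = 10101001
11011110 ^ 00100111 = 11111001
10110011 ^ 01110011 = 11000000
11000111 ^ 11011110 = 00011001

3c1c12dc1ea9f9c019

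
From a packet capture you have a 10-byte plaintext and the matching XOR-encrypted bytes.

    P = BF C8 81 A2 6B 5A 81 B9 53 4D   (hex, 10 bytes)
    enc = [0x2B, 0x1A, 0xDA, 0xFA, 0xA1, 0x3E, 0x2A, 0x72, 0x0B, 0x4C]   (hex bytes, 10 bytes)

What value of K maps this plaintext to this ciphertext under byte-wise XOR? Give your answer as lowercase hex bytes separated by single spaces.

Since enc = P ⊕ K, XORing both sides with P gives K = P ⊕ enc.
bf xor 2b = 94
c8 xor 1a = d2
81 xor da = 5b
a2 xor fa = 58
6b xor a1 = ca
5a xor 3e = 64
81 xor 2a = ab
b9 xor 72 = cb
53 xor 0b = 58
4d xor 4c = 01

94 d2 5b 58 ca 64 ab cb 58 01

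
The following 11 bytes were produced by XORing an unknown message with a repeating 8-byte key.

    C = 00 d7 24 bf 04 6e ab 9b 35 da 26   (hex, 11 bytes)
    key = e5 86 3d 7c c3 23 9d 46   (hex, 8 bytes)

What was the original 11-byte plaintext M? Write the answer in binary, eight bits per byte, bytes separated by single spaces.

11100101 01010001 00011001 11000011 11000111 01001101 00110110 11011101 11010000 01011100 00011011

The 8-byte key repeats, so the effective keystream is e5 86 3d 7c c3 23 9d 46 e5 86 3d.
byte 0: 00 xor e5 = e5
byte 1: d7 xor 86 = 51
byte 2: 24 xor 3d = 19
byte 3: bf xor 7c = c3
byte 4: 04 xor c3 = c7
byte 5: 6e xor 23 = 4d
byte 6: ab xor 9d = 36
byte 7: 9b xor 46 = dd
byte 8: 35 xor e5 = d0
byte 9: da xor 86 = 5c
byte 10: 26 xor 3d = 1b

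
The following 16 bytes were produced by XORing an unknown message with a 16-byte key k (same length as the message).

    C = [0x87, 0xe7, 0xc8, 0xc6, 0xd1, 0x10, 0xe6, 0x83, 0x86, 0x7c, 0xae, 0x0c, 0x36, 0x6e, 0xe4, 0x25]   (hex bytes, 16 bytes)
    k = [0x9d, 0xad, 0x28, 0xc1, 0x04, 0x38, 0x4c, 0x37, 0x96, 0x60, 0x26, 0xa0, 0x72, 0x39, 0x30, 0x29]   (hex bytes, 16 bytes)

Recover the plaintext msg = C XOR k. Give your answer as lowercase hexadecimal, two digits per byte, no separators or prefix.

byte 0: 135 ^ 157 =  26
byte 1: 231 ^ 173 =  74
byte 2: 200 ^  40 = 224
byte 3: 198 ^ 193 =   7
byte 4: 209 ^   4 = 213
byte 5:  16 ^  56 =  40
byte 6: 230 ^  76 = 170
byte 7: 131 ^  55 = 180
byte 8: 134 ^ 150 =  16
byte 9: 124 ^  96 =  28
byte 10: 174 ^  38 = 136
byte 11:  12 ^ 160 = 172
byte 12:  54 ^ 114 =  68
byte 13: 110 ^  57 =  87
byte 14: 228 ^  48 = 212
byte 15:  37 ^  41 =  12

1a4ae007d528aab4101c88ac4457d40c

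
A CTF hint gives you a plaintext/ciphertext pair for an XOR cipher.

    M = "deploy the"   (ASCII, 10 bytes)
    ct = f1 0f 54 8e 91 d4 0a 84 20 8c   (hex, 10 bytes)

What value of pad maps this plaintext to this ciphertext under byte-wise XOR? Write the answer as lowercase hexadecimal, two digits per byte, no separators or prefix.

956a24e2fead2af048e9

Since ct = M ⊕ pad, XORing both sides with M gives pad = M ⊕ ct.
100 ⊕ 241 = 149
101 ⊕  15 = 106
112 ⊕  84 =  36
108 ⊕ 142 = 226
111 ⊕ 145 = 254
121 ⊕ 212 = 173
 32 ⊕  10 =  42
116 ⊕ 132 = 240
104 ⊕  32 =  72
101 ⊕ 140 = 233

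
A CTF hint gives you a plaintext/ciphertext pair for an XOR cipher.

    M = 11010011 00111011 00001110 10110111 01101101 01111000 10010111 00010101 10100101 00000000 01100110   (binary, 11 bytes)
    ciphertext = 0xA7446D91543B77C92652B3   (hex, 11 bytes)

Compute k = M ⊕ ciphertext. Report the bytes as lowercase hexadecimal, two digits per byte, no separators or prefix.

747f63263943e0dc8352d5

Since ciphertext = M ⊕ k, XORing both sides with M gives k = M ⊕ ciphertext.
byte 0: d3 XOR a7 = 74
byte 1: 3b XOR 44 = 7f
byte 2: 0e XOR 6d = 63
byte 3: b7 XOR 91 = 26
byte 4: 6d XOR 54 = 39
byte 5: 78 XOR 3b = 43
byte 6: 97 XOR 77 = e0
byte 7: 15 XOR c9 = dc
byte 8: a5 XOR 26 = 83
byte 9: 00 XOR 52 = 52
byte 10: 66 XOR b3 = d5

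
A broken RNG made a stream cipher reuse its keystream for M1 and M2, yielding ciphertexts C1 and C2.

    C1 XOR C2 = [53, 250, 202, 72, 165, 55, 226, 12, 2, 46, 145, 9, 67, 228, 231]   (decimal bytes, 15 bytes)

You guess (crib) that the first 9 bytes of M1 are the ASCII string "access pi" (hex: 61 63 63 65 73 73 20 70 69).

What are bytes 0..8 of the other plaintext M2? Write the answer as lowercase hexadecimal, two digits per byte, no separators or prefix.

Since C1 ⊕ C2 = M1 ⊕ M2, XORing with the guessed M1 bytes yields the corresponding M2 bytes: M2 = (C1 ⊕ C2) ⊕ M1.
35 xor 61 = 54
fa xor 63 = 99
ca xor 63 = a9
48 xor 65 = 2d
a5 xor 73 = d6
37 xor 73 = 44
e2 xor 20 = c2
0c xor 70 = 7c
02 xor 69 = 6b

5499a92dd644c27c6b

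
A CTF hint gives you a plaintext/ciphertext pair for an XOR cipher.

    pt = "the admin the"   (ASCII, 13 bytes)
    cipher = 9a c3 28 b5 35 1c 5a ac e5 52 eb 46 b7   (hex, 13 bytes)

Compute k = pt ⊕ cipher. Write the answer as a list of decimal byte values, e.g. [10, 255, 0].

Since cipher = pt ⊕ k, XORing both sides with pt gives k = pt ⊕ cipher.
byte 0: 74 xor 9a = ee
byte 1: 68 xor c3 = ab
byte 2: 65 xor 28 = 4d
byte 3: 20 xor b5 = 95
byte 4: 61 xor 35 = 54
byte 5: 64 xor 1c = 78
byte 6: 6d xor 5a = 37
byte 7: 69 xor ac = c5
byte 8: 6e xor e5 = 8b
byte 9: 20 xor 52 = 72
byte 10: 74 xor eb = 9f
byte 11: 68 xor 46 = 2e
byte 12: 65 xor b7 = d2

[238, 171, 77, 149, 84, 120, 55, 197, 139, 114, 159, 46, 210]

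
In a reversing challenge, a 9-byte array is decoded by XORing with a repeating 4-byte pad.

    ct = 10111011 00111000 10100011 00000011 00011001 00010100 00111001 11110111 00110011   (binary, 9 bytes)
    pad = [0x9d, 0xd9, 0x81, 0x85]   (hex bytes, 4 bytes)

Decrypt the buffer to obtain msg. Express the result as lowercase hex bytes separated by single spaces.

26 e1 22 86 84 cd b8 72 ae

The 4-byte key repeats, so the effective keystream is 9d d9 81 85 9d d9 81 85 9d.
byte 0: bb ^ 9d = 26
byte 1: 38 ^ d9 = e1
byte 2: a3 ^ 81 = 22
byte 3: 03 ^ 85 = 86
byte 4: 19 ^ 9d = 84
byte 5: 14 ^ d9 = cd
byte 6: 39 ^ 81 = b8
byte 7: f7 ^ 85 = 72
byte 8: 33 ^ 9d = ae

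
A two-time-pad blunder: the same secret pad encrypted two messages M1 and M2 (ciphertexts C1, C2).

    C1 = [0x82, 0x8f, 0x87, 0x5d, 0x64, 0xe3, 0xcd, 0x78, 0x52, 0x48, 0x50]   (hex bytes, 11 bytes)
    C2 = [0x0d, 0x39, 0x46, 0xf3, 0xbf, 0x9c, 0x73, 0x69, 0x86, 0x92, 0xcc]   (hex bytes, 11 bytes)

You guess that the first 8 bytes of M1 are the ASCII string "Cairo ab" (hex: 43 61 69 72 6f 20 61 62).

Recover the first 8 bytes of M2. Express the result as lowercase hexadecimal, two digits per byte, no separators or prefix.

ccd7a8dcb45fdf73

First, C1 ⊕ C2 = (M1 ⊕ K) ⊕ (M2 ⊕ K) = M1 ⊕ M2, so the key drops out. Then M2 = (M1 ⊕ M2) ⊕ M1 over the first 8 bytes.
byte 0: (82 ⊕ 0d) ⊕ 43 = 8f ⊕ 43 = cc
byte 1: (8f ⊕ 39) ⊕ 61 = b6 ⊕ 61 = d7
byte 2: (87 ⊕ 46) ⊕ 69 = c1 ⊕ 69 = a8
byte 3: (5d ⊕ f3) ⊕ 72 = ae ⊕ 72 = dc
byte 4: (64 ⊕ bf) ⊕ 6f = db ⊕ 6f = b4
byte 5: (e3 ⊕ 9c) ⊕ 20 = 7f ⊕ 20 = 5f
byte 6: (cd ⊕ 73) ⊕ 61 = be ⊕ 61 = df
byte 7: (78 ⊕ 69) ⊕ 62 = 11 ⊕ 62 = 73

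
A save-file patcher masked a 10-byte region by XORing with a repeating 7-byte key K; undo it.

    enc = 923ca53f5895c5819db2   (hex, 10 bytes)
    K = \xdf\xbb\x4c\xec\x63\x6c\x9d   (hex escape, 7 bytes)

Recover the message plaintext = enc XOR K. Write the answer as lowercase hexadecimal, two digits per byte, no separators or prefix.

4d87e9d33bf9585e26fe

The 7-byte key repeats, so the effective keystream is df bb 4c ec 63 6c 9d df bb 4c.
byte 0: 10010010 xor 11011111 = 01001101
byte 1: 00111100 xor 10111011 = 10000111
byte 2: 10100101 xor 01001100 = 11101001
byte 3: 00111111 xor 11101100 = 11010011
byte 4: 01011000 xor 01100011 = 00111011
byte 5: 10010101 xor 01101100 = 11111001
byte 6: 11000101 xor 10011101 = 01011000
byte 7: 10000001 xor 11011111 = 01011110
byte 8: 10011101 xor 10111011 = 00100110
byte 9: 10110010 xor 01001100 = 11111110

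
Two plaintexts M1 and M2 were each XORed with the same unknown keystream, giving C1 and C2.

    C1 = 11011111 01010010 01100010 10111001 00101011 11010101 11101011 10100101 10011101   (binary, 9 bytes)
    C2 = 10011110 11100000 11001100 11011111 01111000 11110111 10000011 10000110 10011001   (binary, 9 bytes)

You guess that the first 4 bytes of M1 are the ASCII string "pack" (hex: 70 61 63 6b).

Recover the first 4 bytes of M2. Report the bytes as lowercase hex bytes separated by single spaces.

31 d3 cd 0d

First, C1 ⊕ C2 = (M1 ⊕ K) ⊕ (M2 ⊕ K) = M1 ⊕ M2, so the key drops out. Then M2 = (M1 ⊕ M2) ⊕ M1 over the first 4 bytes.
byte 0: (df ^ 9e) ^ 70 = 41 ^ 70 = 31
byte 1: (52 ^ e0) ^ 61 = b2 ^ 61 = d3
byte 2: (62 ^ cc) ^ 63 = ae ^ 63 = cd
byte 3: (b9 ^ df) ^ 6b = 66 ^ 6b = 0d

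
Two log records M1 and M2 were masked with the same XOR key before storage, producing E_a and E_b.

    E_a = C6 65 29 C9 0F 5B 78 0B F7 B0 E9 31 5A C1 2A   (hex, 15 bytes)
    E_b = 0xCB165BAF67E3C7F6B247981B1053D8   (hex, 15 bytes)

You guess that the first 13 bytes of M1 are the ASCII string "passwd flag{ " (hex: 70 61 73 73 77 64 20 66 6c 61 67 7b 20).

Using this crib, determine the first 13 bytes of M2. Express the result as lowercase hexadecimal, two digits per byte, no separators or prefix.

7d1201151fdc9f9b299616516a

First, E_a ⊕ E_b = (M1 ⊕ K) ⊕ (M2 ⊕ K) = M1 ⊕ M2, so the key drops out. Then M2 = (M1 ⊕ M2) ⊕ M1 over the first 13 bytes.
byte 0: (c6 xor cb) xor 70 = 0d xor 70 = 7d
byte 1: (65 xor 16) xor 61 = 73 xor 61 = 12
byte 2: (29 xor 5b) xor 73 = 72 xor 73 = 01
byte 3: (c9 xor af) xor 73 = 66 xor 73 = 15
byte 4: (0f xor 67) xor 77 = 68 xor 77 = 1f
byte 5: (5b xor e3) xor 64 = b8 xor 64 = dc
byte 6: (78 xor c7) xor 20 = bf xor 20 = 9f
byte 7: (0b xor f6) xor 66 = fd xor 66 = 9b
byte 8: (f7 xor b2) xor 6c = 45 xor 6c = 29
byte 9: (b0 xor 47) xor 61 = f7 xor 61 = 96
byte 10: (e9 xor 98) xor 67 = 71 xor 67 = 16
byte 11: (31 xor 1b) xor 7b = 2a xor 7b = 51
byte 12: (5a xor 10) xor 20 = 4a xor 20 = 6a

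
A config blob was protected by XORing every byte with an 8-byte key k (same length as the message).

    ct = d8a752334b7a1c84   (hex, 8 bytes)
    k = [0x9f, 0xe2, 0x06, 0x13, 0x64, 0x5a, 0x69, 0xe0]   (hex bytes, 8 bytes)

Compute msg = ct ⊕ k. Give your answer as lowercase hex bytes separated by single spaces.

d8 xor 9f = 47
a7 xor e2 = 45
52 xor 06 = 54
33 xor 13 = 20
4b xor 64 = 2f
7a xor 5a = 20
1c xor 69 = 75
84 xor e0 = 64

47 45 54 20 2f 20 75 64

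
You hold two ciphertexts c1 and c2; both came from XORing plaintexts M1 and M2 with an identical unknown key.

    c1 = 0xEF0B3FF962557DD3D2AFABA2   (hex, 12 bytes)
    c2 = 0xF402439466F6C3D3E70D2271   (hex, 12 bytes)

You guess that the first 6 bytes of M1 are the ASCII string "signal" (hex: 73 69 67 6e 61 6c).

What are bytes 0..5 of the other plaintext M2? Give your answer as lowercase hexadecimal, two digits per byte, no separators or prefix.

First, c1 ⊕ c2 = (M1 ⊕ K) ⊕ (M2 ⊕ K) = M1 ⊕ M2, so the key drops out. Then M2 = (M1 ⊕ M2) ⊕ M1 over the first 6 bytes.
byte 0: (ef xor f4) xor 73 = 1b xor 73 = 68
byte 1: (0b xor 02) xor 69 = 09 xor 69 = 60
byte 2: (3f xor 43) xor 67 = 7c xor 67 = 1b
byte 3: (f9 xor 94) xor 6e = 6d xor 6e = 03
byte 4: (62 xor 66) xor 61 = 04 xor 61 = 65
byte 5: (55 xor f6) xor 6c = a3 xor 6c = cf

68601b0365cf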